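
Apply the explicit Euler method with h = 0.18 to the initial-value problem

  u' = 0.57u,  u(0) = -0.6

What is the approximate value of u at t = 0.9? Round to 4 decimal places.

Euler: u_{n+1} = u_n + h·f(t_n, u_n).
t=0.000000, u=-0.600000: f=-0.342000 → u ← -0.600000 + 0.18·(-0.342000) = -0.661560
t=0.180000, u=-0.661560: f=-0.377089 → u ← -0.661560 + 0.18·(-0.377089) = -0.729436
t=0.360000, u=-0.729436: f=-0.415779 → u ← -0.729436 + 0.18·(-0.415779) = -0.804276
t=0.540000, u=-0.804276: f=-0.458437 → u ← -0.804276 + 0.18·(-0.458437) = -0.886795
t=0.720000, u=-0.886795: f=-0.505473 → u ← -0.886795 + 0.18·(-0.505473) = -0.977780
u(0.9) ≈ -0.9778

-0.9778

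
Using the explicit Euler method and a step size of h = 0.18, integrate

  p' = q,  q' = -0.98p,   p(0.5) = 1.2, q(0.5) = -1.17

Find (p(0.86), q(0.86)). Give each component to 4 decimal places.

0.7407, -1.5562

Euler on (p,q): p_{n+1} = p_n + h·p', q_{n+1} = q_n + h·q'.
0.500000: (1.200000, -1.170000); f=(-1.170000, -1.176000) → (0.989400, -1.381680)
0.680000: (0.989400, -1.381680); f=(-1.381680, -0.969612) → (0.740698, -1.556210)
(p(0.86), q(0.86)) ≈ (0.7407, -1.5562)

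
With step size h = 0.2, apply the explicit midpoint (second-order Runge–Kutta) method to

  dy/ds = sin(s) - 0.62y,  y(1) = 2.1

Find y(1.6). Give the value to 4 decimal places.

1.9276

Midpoint: k1 = f(s_n, y_n); k2 = f(s_n + h/2, y_n + (h/2)·k1); y_{n+1} = y_n + h·k2.
s=1.000000, y=2.100000:
  k1 = f(1.000000, 2.100000) = -0.460529
  k2 = f(1.100000, 2.053947) = -0.382240
  y ← 2.100000 + 0.2·(-0.382240) = 2.023552
s=1.200000, y=2.023552:
  k1 = f(1.200000, 2.023552) = -0.322563
  k2 = f(1.300000, 1.991296) = -0.271045
  y ← 2.023552 + 0.2·(-0.271045) = 1.969343
s=1.400000, y=1.969343:
  k1 = f(1.400000, 1.969343) = -0.235543
  k2 = f(1.500000, 1.945789) = -0.208894
  y ← 1.969343 + 0.2·(-0.208894) = 1.927564
y(1.6) ≈ 1.9276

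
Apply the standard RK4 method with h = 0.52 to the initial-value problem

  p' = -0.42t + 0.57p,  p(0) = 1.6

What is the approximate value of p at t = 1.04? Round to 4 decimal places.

2.6149

RK4: k1 = f(t_n, p_n); k2 = f(t_n + h/2, p_n + (h/2)·k1); k3 = f(t_n + h/2, p_n + (h/2)·k2); k4 = f(t_n + h, p_n + h·k3); p_{n+1} = p_n + (h/6)·(k1 + 2k2 + 2k3 + k4).
t=0.000000, p=1.600000:
  k1 = f(0.000000, 1.600000) = 0.912000
  k2 = f(0.260000, 1.837120) = 0.937958
  k3 = f(0.260000, 1.843869) = 0.941805
  k4 = f(0.520000, 2.089739) = 0.972751
  p ← 1.600000 + (0.52/6)·(k1 + 2k2 + 2k3 + k4) = 2.089171
t=0.520000, p=2.089171:
  k1 = f(0.520000, 2.089171) = 0.972427
  k2 = f(0.780000, 2.342002) = 1.007341
  k3 = f(0.780000, 2.351080) = 1.012515
  k4 = f(1.040000, 2.615679) = 1.054137
  p ← 2.089171 + (0.52/6)·(k1 + 2k2 + 2k3 + k4) = 2.614915
p(1.04) ≈ 2.6149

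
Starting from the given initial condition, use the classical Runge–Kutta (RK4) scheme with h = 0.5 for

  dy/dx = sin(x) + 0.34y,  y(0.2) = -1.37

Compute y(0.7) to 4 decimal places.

RK4: k1 = f(x_n, y_n); k2 = f(x_n + h/2, y_n + (h/2)·k1); k3 = f(x_n + h/2, y_n + (h/2)·k2); k4 = f(x_n + h, y_n + h·k3); y_{n+1} = y_n + (h/6)·(k1 + 2k2 + 2k3 + k4).
x=0.200000, y=-1.370000:
  k1 = f(0.200000, -1.370000) = -0.267131
  k2 = f(0.450000, -1.436783) = -0.053541
  k3 = f(0.450000, -1.383385) = -0.035385
  k4 = f(0.700000, -1.387693) = 0.172402
  y ← -1.370000 + (0.5/6)·(k1 + 2k2 + 2k3 + k4) = -1.392715
y(0.7) ≈ -1.3927

-1.3927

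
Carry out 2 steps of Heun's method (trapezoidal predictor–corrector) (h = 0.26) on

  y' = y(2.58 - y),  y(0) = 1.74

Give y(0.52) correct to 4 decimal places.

2.2706

Heun: k1 = f(s_n, y_n); k2 = f(s_n + h, y_n + h·k1); y_{n+1} = y_n + (h/2)·(k1 + k2).
s=0.000000, y=1.740000:
  k1 = f(0.000000, 1.740000) = 1.461600
  k2 = f(0.260000, 2.120016) = 0.975173
  y ← 1.740000 + (0.26/2)·(1.461600 + 0.975173) = 2.056781
s=0.260000, y=2.056781:
  k1 = f(0.260000, 2.056781) = 1.076148
  k2 = f(0.520000, 2.336579) = 0.568773
  y ← 2.056781 + (0.26/2)·(1.076148 + 0.568773) = 2.270620
y(0.52) ≈ 2.2706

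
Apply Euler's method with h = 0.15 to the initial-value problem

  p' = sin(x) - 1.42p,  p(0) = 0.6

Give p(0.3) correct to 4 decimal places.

0.3940

Euler: p_{n+1} = p_n + h·f(x_n, p_n).
x=0.000000, p=0.600000: f=-0.852000 → p ← 0.600000 + 0.15·(-0.852000) = 0.472200
x=0.150000, p=0.472200: f=-0.521086 → p ← 0.472200 + 0.15·(-0.521086) = 0.394037
p(0.3) ≈ 0.3940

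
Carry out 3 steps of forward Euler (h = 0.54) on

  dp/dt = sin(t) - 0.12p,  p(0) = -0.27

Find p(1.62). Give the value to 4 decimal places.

0.5151

Euler: p_{n+1} = p_n + h·f(t_n, p_n).
t=0.000000, p=-0.270000: f=0.032400 → p ← -0.270000 + 0.54·0.032400 = -0.252504
t=0.540000, p=-0.252504: f=0.544436 → p ← -0.252504 + 0.54·0.544436 = 0.041492
t=1.080000, p=0.041492: f=0.876979 → p ← 0.041492 + 0.54·0.876979 = 0.515060
p(1.62) ≈ 0.5151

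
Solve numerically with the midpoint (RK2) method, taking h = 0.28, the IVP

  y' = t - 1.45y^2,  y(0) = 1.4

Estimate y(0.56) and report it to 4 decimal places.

0.8525

Midpoint: k1 = f(t_n, y_n); k2 = f(t_n + h/2, y_n + (h/2)·k1); y_{n+1} = y_n + h·k2.
t=0.000000, y=1.400000:
  k1 = f(0.000000, 1.400000) = -2.842000
  k2 = f(0.140000, 1.002120) = -1.316155
  y ← 1.400000 + 0.28·(-1.316155) = 1.031477
t=0.280000, y=1.031477:
  k1 = f(0.280000, 1.031477) = -1.262719
  k2 = f(0.420000, 0.854696) = -0.639233
  y ← 1.031477 + 0.28·(-0.639233) = 0.852492
y(0.56) ≈ 0.8525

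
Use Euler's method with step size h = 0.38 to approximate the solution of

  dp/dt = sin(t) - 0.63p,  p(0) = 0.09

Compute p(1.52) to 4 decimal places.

0.6561

Euler: p_{n+1} = p_n + h·f(t_n, p_n).
t=0.000000, p=0.090000: f=-0.056700 → p ← 0.090000 + 0.38·(-0.056700) = 0.068454
t=0.380000, p=0.068454: f=0.327794 → p ← 0.068454 + 0.38·0.327794 = 0.193016
t=0.760000, p=0.193016: f=0.567321 → p ← 0.193016 + 0.38·0.567321 = 0.408598
t=1.140000, p=0.408598: f=0.651217 → p ← 0.408598 + 0.38·0.651217 = 0.656060
p(1.52) ≈ 0.6561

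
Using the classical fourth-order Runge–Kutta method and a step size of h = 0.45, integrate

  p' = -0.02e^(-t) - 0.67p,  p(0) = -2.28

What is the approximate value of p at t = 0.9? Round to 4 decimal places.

-1.2561

RK4: k1 = f(t_n, p_n); k2 = f(t_n + h/2, p_n + (h/2)·k1); k3 = f(t_n + h/2, p_n + (h/2)·k2); k4 = f(t_n + h, p_n + h·k3); p_{n+1} = p_n + (h/6)·(k1 + 2k2 + 2k3 + k4).
t=0.000000, p=-2.280000:
  k1 = f(0.000000, -2.280000) = 1.507600
  k2 = f(0.225000, -1.940790) = 1.284359
  k3 = f(0.225000, -1.991019) = 1.318013
  k4 = f(0.450000, -1.686894) = 1.117467
  p ← -2.280000 + (0.45/6)·(k1 + 2k2 + 2k3 + k4) = -1.692764
t=0.450000, p=-1.692764:
  k1 = f(0.450000, -1.692764) = 1.121399
  k2 = f(0.675000, -1.440449) = 0.954918
  k3 = f(0.675000, -1.477908) = 0.980015
  k4 = f(0.900000, -1.251757) = 0.830546
  p ← -1.692764 + (0.45/6)·(k1 + 2k2 + 2k3 + k4) = -1.256128
p(0.9) ≈ -1.2561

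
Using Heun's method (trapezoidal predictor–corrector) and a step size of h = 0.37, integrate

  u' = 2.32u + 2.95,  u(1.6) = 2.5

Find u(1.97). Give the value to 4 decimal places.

7.1270

Heun: k1 = f(x_n, u_n); k2 = f(x_n + h, u_n + h·k1); u_{n+1} = u_n + (h/2)·(k1 + k2).
x=1.600000, u=2.500000:
  k1 = f(1.600000, 2.500000) = 8.750000
  k2 = f(1.970000, 5.737500) = 16.261000
  u ← 2.500000 + (0.37/2)·(8.750000 + 16.261000) = 7.127035
u(1.97) ≈ 7.1270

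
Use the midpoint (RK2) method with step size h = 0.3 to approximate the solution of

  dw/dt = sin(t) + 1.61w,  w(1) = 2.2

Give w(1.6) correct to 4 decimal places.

6.5327

Midpoint: k1 = f(t_n, w_n); k2 = f(t_n + h/2, w_n + (h/2)·k1); w_{n+1} = w_n + h·k2.
t=1.000000, w=2.200000:
  k1 = f(1.000000, 2.200000) = 4.383471
  k2 = f(1.150000, 2.857521) = 5.513372
  w ← 2.200000 + 0.3·5.513372 = 3.854012
t=1.300000, w=3.854012:
  k1 = f(1.300000, 3.854012) = 7.168517
  k2 = f(1.450000, 4.929289) = 8.928869
  w ← 3.854012 + 0.3·8.928869 = 6.532672
w(1.6) ≈ 6.5327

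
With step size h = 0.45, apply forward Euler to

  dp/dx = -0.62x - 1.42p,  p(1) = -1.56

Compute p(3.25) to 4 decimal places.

-1.1203

Euler: p_{n+1} = p_n + h·f(x_n, p_n).
x=1.000000, p=-1.560000: f=1.595200 → p ← -1.560000 + 0.45·1.595200 = -0.842160
x=1.450000, p=-0.842160: f=0.296867 → p ← -0.842160 + 0.45·0.296867 = -0.708570
x=1.900000, p=-0.708570: f=-0.171831 → p ← -0.708570 + 0.45·(-0.171831) = -0.785894
x=2.350000, p=-0.785894: f=-0.341031 → p ← -0.785894 + 0.45·(-0.341031) = -0.939358
x=2.800000, p=-0.939358: f=-0.402112 → p ← -0.939358 + 0.45·(-0.402112) = -1.120308
p(3.25) ≈ -1.1203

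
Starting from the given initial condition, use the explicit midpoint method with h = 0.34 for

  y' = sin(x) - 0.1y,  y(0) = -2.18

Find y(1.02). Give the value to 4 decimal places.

Midpoint: k1 = f(x_n, y_n); k2 = f(x_n + h/2, y_n + (h/2)·k1); y_{n+1} = y_n + h·k2.
x=0.000000, y=-2.180000:
  k1 = f(0.000000, -2.180000) = 0.218000
  k2 = f(0.170000, -2.142940) = 0.383476
  y ← -2.180000 + 0.34·0.383476 = -2.049618
x=0.340000, y=-2.049618:
  k1 = f(0.340000, -2.049618) = 0.538449
  k2 = f(0.510000, -1.958082) = 0.683985
  y ← -2.049618 + 0.34·0.683985 = -1.817063
x=0.680000, y=-1.817063:
  k1 = f(0.680000, -1.817063) = 0.810499
  k2 = f(0.850000, -1.679278) = 0.919208
  y ← -1.817063 + 0.34·0.919208 = -1.504532
y(1.02) ≈ -1.5045

-1.5045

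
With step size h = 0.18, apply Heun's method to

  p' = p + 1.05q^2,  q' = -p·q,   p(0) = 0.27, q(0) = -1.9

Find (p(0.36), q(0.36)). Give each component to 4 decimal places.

Heun on (p,q): k1 = f(s_n, state_n); k2 = f(s_n + h, state_n + h·k1); state_{n+1} = state_n + (h/2)·(k1 + k2).
0.000000: (0.270000, -1.900000)
  k1 = (4.060500, 0.513000)
  predictor → (1.000890, -1.807660)
  k2 = (4.431906, 1.809269)
  → (1.034317, -1.690996)
0.180000: (1.034317, -1.690996)
  k1 = (4.036757, 1.749025)
  predictor → (1.760933, -1.376171)
  k2 = (3.749473, 2.423345)
  → (1.735077, -1.315482)
(p(0.36), q(0.36)) ≈ (1.7351, -1.3155)

1.7351, -1.3155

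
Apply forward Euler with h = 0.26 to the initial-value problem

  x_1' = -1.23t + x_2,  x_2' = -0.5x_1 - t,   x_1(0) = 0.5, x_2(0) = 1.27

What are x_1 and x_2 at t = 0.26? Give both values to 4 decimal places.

Euler on (x_1,x_2): x_1_{n+1} = x_1_n + h·x_1', x_2_{n+1} = x_2_n + h·x_2'.
0.000000: (0.500000, 1.270000); f=(1.270000, -0.250000) → (0.830200, 1.205000)
(x_1(0.26), x_2(0.26)) ≈ (0.8302, 1.2050)

0.8302, 1.2050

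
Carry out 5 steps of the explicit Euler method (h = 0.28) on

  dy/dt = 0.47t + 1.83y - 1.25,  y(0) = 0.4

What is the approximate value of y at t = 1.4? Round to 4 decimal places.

Euler: y_{n+1} = y_n + h·f(t_n, y_n).
t=0.000000, y=0.400000: f=-0.518000 → y ← 0.400000 + 0.28·(-0.518000) = 0.254960
t=0.280000, y=0.254960: f=-0.651823 → y ← 0.254960 + 0.28·(-0.651823) = 0.072450
t=0.560000, y=0.072450: f=-0.854217 → y ← 0.072450 + 0.28·(-0.854217) = -0.166731
t=0.840000, y=-0.166731: f=-1.160318 → y ← -0.166731 + 0.28·(-1.160318) = -0.491621
t=1.120000, y=-0.491621: f=-1.623266 → y ← -0.491621 + 0.28·(-1.623266) = -0.946135
y(1.4) ≈ -0.9461

-0.9461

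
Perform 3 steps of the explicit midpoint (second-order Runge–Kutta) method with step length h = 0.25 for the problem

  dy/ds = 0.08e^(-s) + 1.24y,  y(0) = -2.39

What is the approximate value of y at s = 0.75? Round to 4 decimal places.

-5.9133

Midpoint: k1 = f(s_n, y_n); k2 = f(s_n + h/2, y_n + (h/2)·k1); y_{n+1} = y_n + h·k2.
s=0.000000, y=-2.390000:
  k1 = f(0.000000, -2.390000) = -2.883600
  k2 = f(0.125000, -2.750450) = -3.339958
  y ← -2.390000 + 0.25·(-3.339958) = -3.224990
s=0.250000, y=-3.224990:
  k1 = f(0.250000, -3.224990) = -3.936683
  k2 = f(0.375000, -3.717075) = -4.554190
  y ← -3.224990 + 0.25·(-4.554190) = -4.363537
s=0.500000, y=-4.363537:
  k1 = f(0.500000, -4.363537) = -5.362263
  k2 = f(0.625000, -5.033820) = -6.199116
  y ← -4.363537 + 0.25·(-6.199116) = -5.913316
y(0.75) ≈ -5.9133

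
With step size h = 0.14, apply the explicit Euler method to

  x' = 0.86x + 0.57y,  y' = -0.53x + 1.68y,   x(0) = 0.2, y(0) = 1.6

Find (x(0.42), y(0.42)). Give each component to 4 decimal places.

0.8082, 2.9196

Euler on (x,y): x_{n+1} = x_n + h·x', y_{n+1} = y_n + h·y'.
0.000000: (0.200000, 1.600000); f=(1.084000, 2.582000) → (0.351760, 1.961480)
0.140000: (0.351760, 1.961480); f=(1.420557, 3.108854) → (0.550638, 2.396720)
0.280000: (0.550638, 2.396720); f=(1.839679, 3.734651) → (0.808193, 2.919571)
(x(0.42), y(0.42)) ≈ (0.8082, 2.9196)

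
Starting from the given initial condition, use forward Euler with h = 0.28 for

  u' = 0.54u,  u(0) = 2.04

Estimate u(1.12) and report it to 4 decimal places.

3.5829

Euler: u_{n+1} = u_n + h·f(t_n, u_n).
t=0.000000, u=2.040000: f=1.101600 → u ← 2.040000 + 0.28·1.101600 = 2.348448
t=0.280000, u=2.348448: f=1.268162 → u ← 2.348448 + 0.28·1.268162 = 2.703533
t=0.560000, u=2.703533: f=1.459908 → u ← 2.703533 + 0.28·1.459908 = 3.112308
t=0.840000, u=3.112308: f=1.680646 → u ← 3.112308 + 0.28·1.680646 = 3.582888
u(1.12) ≈ 3.5829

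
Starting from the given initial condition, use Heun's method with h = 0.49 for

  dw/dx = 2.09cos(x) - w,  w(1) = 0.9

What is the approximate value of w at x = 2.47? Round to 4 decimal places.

Heun: k1 = f(x_n, w_n); k2 = f(x_n + h, w_n + h·k1); w_{n+1} = w_n + (h/2)·(k1 + k2).
x=1.000000, w=0.900000:
  k1 = f(1.000000, 0.900000) = 0.229232
  k2 = f(1.490000, 1.012324) = -0.843643
  w ← 0.900000 + (0.49/2)·(0.229232 + (-0.843643)) = 0.749469
x=1.490000, w=0.749469:
  k1 = f(1.490000, 0.749469) = -0.580789
  k2 = f(1.980000, 0.464883) = -1.296450
  w ← 0.749469 + (0.49/2)·(-0.580789 + (-1.296450)) = 0.289546
x=1.980000, w=0.289546:
  k1 = f(1.980000, 0.289546) = -1.121113
  k2 = f(2.470000, -0.259799) = -1.376319
  w ← 0.289546 + (0.49/2)·(-1.121113 + (-1.376319)) = -0.322325
w(2.47) ≈ -0.3223

-0.3223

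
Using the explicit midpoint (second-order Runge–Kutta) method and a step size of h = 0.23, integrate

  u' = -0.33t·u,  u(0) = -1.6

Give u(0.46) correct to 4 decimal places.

Midpoint: k1 = f(t_n, u_n); k2 = f(t_n + h/2, u_n + (h/2)·k1); u_{n+1} = u_n + h·k2.
t=0.000000, u=-1.600000:
  k1 = f(0.000000, -1.600000) = 0.000000
  k2 = f(0.115000, -1.600000) = 0.060720
  u ← -1.600000 + 0.23·0.060720 = -1.586034
t=0.230000, u=-1.586034:
  k1 = f(0.230000, -1.586034) = 0.120380
  k2 = f(0.345000, -1.572191) = 0.178994
  u ← -1.586034 + 0.23·0.178994 = -1.544866
u(0.46) ≈ -1.5449

-1.5449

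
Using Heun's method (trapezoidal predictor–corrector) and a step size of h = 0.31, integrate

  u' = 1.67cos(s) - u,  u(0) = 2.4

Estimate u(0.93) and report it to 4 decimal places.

Heun: k1 = f(s_n, u_n); k2 = f(s_n + h, u_n + h·k1); u_{n+1} = u_n + (h/2)·(k1 + k2).
s=0.000000, u=2.400000:
  k1 = f(0.000000, 2.400000) = -0.730000
  k2 = f(0.310000, 2.173700) = -0.583303
  u ← 2.400000 + (0.31/2)·(-0.730000 + (-0.583303)) = 2.196438
s=0.310000, u=2.196438:
  k1 = f(0.310000, 2.196438) = -0.606041
  k2 = f(0.620000, 2.008565) = -0.649388
  u ← 2.196438 + (0.31/2)·(-0.606041 + (-0.649388)) = 2.001847
s=0.620000, u=2.001847:
  k1 = f(0.620000, 2.001847) = -0.642669
  k2 = f(0.930000, 1.802619) = -0.804236
  u ← 2.001847 + (0.31/2)·(-0.642669 + (-0.804236)) = 1.777576
u(0.93) ≈ 1.7776

1.7776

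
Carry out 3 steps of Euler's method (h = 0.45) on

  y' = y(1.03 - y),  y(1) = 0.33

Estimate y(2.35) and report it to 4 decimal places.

0.6691

Euler: y_{n+1} = y_n + h·f(x_n, y_n).
x=1.000000, y=0.330000: f=0.231000 → y ← 0.330000 + 0.45·0.231000 = 0.433950
x=1.450000, y=0.433950: f=0.258656 → y ← 0.433950 + 0.45·0.258656 = 0.550345
x=1.900000, y=0.550345: f=0.263976 → y ← 0.550345 + 0.45·0.263976 = 0.669134
y(2.35) ≈ 0.6691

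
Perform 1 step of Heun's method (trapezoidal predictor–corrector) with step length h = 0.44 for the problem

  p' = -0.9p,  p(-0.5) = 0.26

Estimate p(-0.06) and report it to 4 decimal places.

0.1774

Heun: k1 = f(t_n, p_n); k2 = f(t_n + h, p_n + h·k1); p_{n+1} = p_n + (h/2)·(k1 + k2).
t=-0.500000, p=0.260000:
  k1 = f(-0.500000, 0.260000) = -0.234000
  k2 = f(-0.060000, 0.157040) = -0.141336
  p ← 0.260000 + (0.44/2)·(-0.234000 + (-0.141336)) = 0.177426
p(-0.06) ≈ 0.1774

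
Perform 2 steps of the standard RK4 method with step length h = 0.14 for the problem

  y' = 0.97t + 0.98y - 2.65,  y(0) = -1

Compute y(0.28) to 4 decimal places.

RK4: k1 = f(t_n, y_n); k2 = f(t_n + h/2, y_n + (h/2)·k1); k3 = f(t_n + h/2, y_n + (h/2)·k2); k4 = f(t_n + h, y_n + h·k3); y_{n+1} = y_n + (h/6)·(k1 + 2k2 + 2k3 + k4).
t=0.000000, y=-1.000000:
  k1 = f(0.000000, -1.000000) = -3.630000
  k2 = f(0.070000, -1.254100) = -3.811118
  k3 = f(0.070000, -1.266778) = -3.823543
  k4 = f(0.140000, -1.535296) = -4.018790
  y ← -1.000000 + (0.14/6)·(k1 + 2k2 + 2k3 + k4) = -1.534756
t=0.140000, y=-1.534756:
  k1 = f(0.140000, -1.534756) = -4.018261
  k2 = f(0.210000, -1.816034) = -4.226014
  k3 = f(0.210000, -1.830577) = -4.240265
  k4 = f(0.280000, -2.128393) = -4.464225
  y ← -1.534756 + (0.14/6)·(k1 + 2k2 + 2k3 + k4) = -2.127774
y(0.28) ≈ -2.1278

-2.1278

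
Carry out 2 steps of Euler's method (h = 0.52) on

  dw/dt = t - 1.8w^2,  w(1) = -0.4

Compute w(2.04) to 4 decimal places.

Euler: w_{n+1} = w_n + h·f(t_n, w_n).
t=1.000000, w=-0.400000: f=0.712000 → w ← -0.400000 + 0.52·0.712000 = -0.029760
t=1.520000, w=-0.029760: f=1.518406 → w ← -0.029760 + 0.52·1.518406 = 0.759811
w(2.04) ≈ 0.7598

0.7598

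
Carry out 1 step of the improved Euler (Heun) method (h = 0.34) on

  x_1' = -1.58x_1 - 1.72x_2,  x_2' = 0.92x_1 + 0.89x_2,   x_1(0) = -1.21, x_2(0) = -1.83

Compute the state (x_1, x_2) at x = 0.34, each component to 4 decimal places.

0.3207, -2.6343

Heun on (x_1,x_2): k1 = f(x_n, state_n); k2 = f(x_n + h, state_n + h·k1); state_{n+1} = state_n + (h/2)·(k1 + k2).
0.000000: (-1.210000, -1.830000)
  k1 = (5.059400, -2.741900)
  predictor → (0.510196, -2.762246)
  k2 = (3.944953, -1.989019)
  → (0.320740, -2.634256)
(x_1(0.34), x_2(0.34)) ≈ (0.3207, -2.6343)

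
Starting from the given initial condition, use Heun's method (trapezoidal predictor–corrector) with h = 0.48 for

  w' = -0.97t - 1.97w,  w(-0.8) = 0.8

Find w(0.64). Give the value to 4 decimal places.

Heun: k1 = f(t_n, w_n); k2 = f(t_n + h, w_n + h·k1); w_{n+1} = w_n + (h/2)·(k1 + k2).
t=-0.800000, w=0.800000:
  k1 = f(-0.800000, 0.800000) = -0.800000
  k2 = f(-0.320000, 0.416000) = -0.509120
  w ← 0.800000 + (0.48/2)·(-0.800000 + (-0.509120)) = 0.485811
t=-0.320000, w=0.485811:
  k1 = f(-0.320000, 0.485811) = -0.646648
  k2 = f(0.160000, 0.175420) = -0.500778
  w ← 0.485811 + (0.48/2)·(-0.646648 + (-0.500778)) = 0.210429
t=0.160000, w=0.210429:
  k1 = f(0.160000, 0.210429) = -0.569745
  k2 = f(0.640000, -0.063049) = -0.496594
  w ← 0.210429 + (0.48/2)·(-0.569745 + (-0.496594)) = -0.045492
w(0.64) ≈ -0.0455

-0.0455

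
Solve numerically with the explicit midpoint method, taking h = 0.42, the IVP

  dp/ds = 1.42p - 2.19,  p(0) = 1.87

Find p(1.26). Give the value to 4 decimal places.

3.3728

Midpoint: k1 = f(s_n, p_n); k2 = f(s_n + h/2, p_n + (h/2)·k1); p_{n+1} = p_n + h·k2.
s=0.000000, p=1.870000:
  k1 = f(0.000000, 1.870000) = 0.465400
  k2 = f(0.210000, 1.967734) = 0.604182
  p ← 1.870000 + 0.42·0.604182 = 2.123757
s=0.420000, p=2.123757:
  k1 = f(0.420000, 2.123757) = 0.825734
  k2 = f(0.630000, 2.297161) = 1.071968
  p ← 2.123757 + 0.42·1.071968 = 2.573983
s=0.840000, p=2.573983:
  k1 = f(0.840000, 2.573983) = 1.465056
  k2 = f(1.050000, 2.881645) = 1.901936
  p ← 2.573983 + 0.42·1.901936 = 3.372796
p(1.26) ≈ 3.3728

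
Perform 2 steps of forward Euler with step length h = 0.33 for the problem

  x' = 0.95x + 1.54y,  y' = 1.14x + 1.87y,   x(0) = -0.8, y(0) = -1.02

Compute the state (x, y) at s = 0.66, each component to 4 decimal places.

Euler on (x,y): x_{n+1} = x_n + h·x', y_{n+1} = y_n + h·y'.
0.000000: (-0.800000, -1.020000); f=(-2.330800, -2.819400) → (-1.569164, -1.950402)
0.330000: (-1.569164, -1.950402); f=(-4.494325, -5.436099) → (-3.052291, -3.744315)
(x(0.66), y(0.66)) ≈ (-3.0523, -3.7443)

-3.0523, -3.7443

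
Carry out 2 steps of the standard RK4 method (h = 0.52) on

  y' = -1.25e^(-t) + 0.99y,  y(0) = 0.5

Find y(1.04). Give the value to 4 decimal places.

-0.1374

RK4: k1 = f(t_n, y_n); k2 = f(t_n + h/2, y_n + (h/2)·k1); k3 = f(t_n + h/2, y_n + (h/2)·k2); k4 = f(t_n + h, y_n + h·k3); y_{n+1} = y_n + (h/6)·(k1 + 2k2 + 2k3 + k4).
t=0.000000, y=0.500000:
  k1 = f(0.000000, 0.500000) = -0.755000
  k2 = f(0.260000, 0.303700) = -0.663151
  k3 = f(0.260000, 0.327581) = -0.639510
  k4 = f(0.520000, 0.167455) = -0.577370
  y ← 0.500000 + (0.52/6)·(k1 + 2k2 + 2k3 + k4) = 0.158733
t=0.520000, y=0.158733:
  k1 = f(0.520000, 0.158733) = -0.586005
  k2 = f(0.780000, 0.006372) = -0.566699
  k3 = f(0.780000, 0.011392) = -0.561730
  k4 = f(1.040000, -0.133366) = -0.573851
  y ← 0.158733 + (0.52/6)·(k1 + 2k2 + 2k3 + k4) = -0.137382
y(1.04) ≈ -0.1374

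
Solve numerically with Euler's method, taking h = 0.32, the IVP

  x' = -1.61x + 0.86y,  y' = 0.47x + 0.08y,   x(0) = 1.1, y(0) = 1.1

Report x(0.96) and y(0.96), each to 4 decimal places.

0.7688, 1.6041

Euler on (x,y): x_{n+1} = x_n + h·x', y_{n+1} = y_n + h·y'.
0.000000: (1.100000, 1.100000); f=(-0.825000, 0.605000) → (0.836000, 1.293600)
0.320000: (0.836000, 1.293600); f=(-0.233464, 0.496408) → (0.761292, 1.452451)
0.640000: (0.761292, 1.452451); f=(0.023428, 0.474003) → (0.768789, 1.604132)
(x(0.96), y(0.96)) ≈ (0.7688, 1.6041)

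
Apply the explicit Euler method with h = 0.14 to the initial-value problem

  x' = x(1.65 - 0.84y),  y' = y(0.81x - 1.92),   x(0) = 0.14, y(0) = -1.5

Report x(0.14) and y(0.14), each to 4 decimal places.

0.1970, -1.1206

Euler on (x,y): x_{n+1} = x_n + h·x', y_{n+1} = y_n + h·y'.
0.000000: (0.140000, -1.500000); f=(0.407400, 2.709900) → (0.197036, -1.120614)
(x(0.14), y(0.14)) ≈ (0.1970, -1.1206)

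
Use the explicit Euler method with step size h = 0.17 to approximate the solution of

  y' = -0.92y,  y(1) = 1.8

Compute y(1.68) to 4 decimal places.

Euler: y_{n+1} = y_n + h·f(x_n, y_n).
x=1.000000, y=1.800000: f=-1.656000 → y ← 1.800000 + 0.17·(-1.656000) = 1.518480
x=1.170000, y=1.518480: f=-1.397002 → y ← 1.518480 + 0.17·(-1.397002) = 1.280990
x=1.340000, y=1.280990: f=-1.178511 → y ← 1.280990 + 0.17·(-1.178511) = 1.080643
x=1.510000, y=1.080643: f=-0.994191 → y ← 1.080643 + 0.17·(-0.994191) = 0.911630
y(1.68) ≈ 0.9116

0.9116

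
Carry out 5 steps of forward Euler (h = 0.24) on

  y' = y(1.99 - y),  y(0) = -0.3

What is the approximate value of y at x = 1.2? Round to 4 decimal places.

Euler: y_{n+1} = y_n + h·f(x_n, y_n).
x=0.000000, y=-0.300000: f=-0.687000 → y ← -0.300000 + 0.24·(-0.687000) = -0.464880
x=0.240000, y=-0.464880: f=-1.141225 → y ← -0.464880 + 0.24·(-1.141225) = -0.738774
x=0.480000, y=-0.738774: f=-2.015947 → y ← -0.738774 + 0.24·(-2.015947) = -1.222601
x=0.720000, y=-1.222601: f=-3.927730 → y ← -1.222601 + 0.24·(-3.927730) = -2.165256
x=0.960000, y=-2.165256: f=-8.997195 → y ← -2.165256 + 0.24·(-8.997195) = -4.324583
y(1.2) ≈ -4.3246

-4.3246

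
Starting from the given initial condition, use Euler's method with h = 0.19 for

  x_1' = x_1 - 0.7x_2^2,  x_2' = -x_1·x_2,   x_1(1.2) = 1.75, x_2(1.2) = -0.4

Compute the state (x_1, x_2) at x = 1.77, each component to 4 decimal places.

2.9041, -0.0870

Euler on (x_1,x_2): x_1_{n+1} = x_1_n + h·x_1', x_2_{n+1} = x_2_n + h·x_2'.
1.200000: (1.750000, -0.400000); f=(1.638000, 0.700000) → (2.061220, -0.267000)
1.390000: (2.061220, -0.267000); f=(2.011318, 0.550346) → (2.443370, -0.162434)
1.580000: (2.443370, -0.162434); f=(2.424901, 0.396887) → (2.904102, -0.087026)
(x_1(1.77), x_2(1.77)) ≈ (2.9041, -0.0870)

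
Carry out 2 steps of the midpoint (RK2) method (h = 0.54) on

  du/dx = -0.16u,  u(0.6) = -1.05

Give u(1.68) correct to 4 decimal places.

-0.8836

Midpoint: k1 = f(x_n, u_n); k2 = f(x_n + h/2, u_n + (h/2)·k1); u_{n+1} = u_n + h·k2.
x=0.600000, u=-1.050000:
  k1 = f(0.600000, -1.050000) = 0.168000
  k2 = f(0.870000, -1.004640) = 0.160742
  u ← -1.050000 + 0.54·0.160742 = -0.963199
x=1.140000, u=-0.963199:
  k1 = f(1.140000, -0.963199) = 0.154112
  k2 = f(1.410000, -0.921589) = 0.147454
  u ← -0.963199 + 0.54·0.147454 = -0.883574
u(1.68) ≈ -0.8836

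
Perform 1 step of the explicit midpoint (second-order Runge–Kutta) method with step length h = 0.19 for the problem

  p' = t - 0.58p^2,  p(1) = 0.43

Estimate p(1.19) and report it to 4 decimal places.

0.6088

Midpoint: k1 = f(t_n, p_n); k2 = f(t_n + h/2, p_n + (h/2)·k1); p_{n+1} = p_n + h·k2.
t=1.000000, p=0.430000:
  k1 = f(1.000000, 0.430000) = 0.892758
  k2 = f(1.095000, 0.514812) = 0.941282
  p ← 0.430000 + 0.19·0.941282 = 0.608844
p(1.19) ≈ 0.6088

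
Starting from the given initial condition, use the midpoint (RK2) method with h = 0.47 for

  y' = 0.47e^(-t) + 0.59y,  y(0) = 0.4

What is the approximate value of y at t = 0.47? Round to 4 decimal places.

Midpoint: k1 = f(t_n, y_n); k2 = f(t_n + h/2, y_n + (h/2)·k1); y_{n+1} = y_n + h·k2.
t=0.000000, y=0.400000:
  k1 = f(0.000000, 0.400000) = 0.706000
  k2 = f(0.235000, 0.565910) = 0.705455
  y ← 0.400000 + 0.47·0.705455 = 0.731564
y(0.47) ≈ 0.7316

0.7316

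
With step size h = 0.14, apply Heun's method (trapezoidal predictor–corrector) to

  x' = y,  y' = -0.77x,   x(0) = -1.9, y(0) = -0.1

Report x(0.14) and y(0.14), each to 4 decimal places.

Heun on (x,y): k1 = f(t_n, state_n); k2 = f(t_n + h, state_n + h·k1); state_{n+1} = state_n + (h/2)·(k1 + k2).
0.000000: (-1.900000, -0.100000)
  k1 = (-0.100000, 1.463000)
  predictor → (-1.914000, 0.104820)
  k2 = (0.104820, 1.473780)
  → (-1.899663, 0.105575)
(x(0.14), y(0.14)) ≈ (-1.8997, 0.1056)

-1.8997, 0.1056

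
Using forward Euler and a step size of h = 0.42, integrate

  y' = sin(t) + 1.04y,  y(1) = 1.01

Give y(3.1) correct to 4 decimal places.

10.4109

Euler: y_{n+1} = y_n + h·f(t_n, y_n).
t=1.000000, y=1.010000: f=1.891871 → y ← 1.010000 + 0.42·1.891871 = 1.804586
t=1.420000, y=1.804586: f=2.865421 → y ← 1.804586 + 0.42·2.865421 = 3.008063
t=1.840000, y=3.008063: f=4.092368 → y ← 3.008063 + 0.42·4.092368 = 4.726857
t=2.260000, y=4.726857: f=5.687684 → y ← 4.726857 + 0.42·5.687684 = 7.115685
t=2.680000, y=7.115685: f=7.845687 → y ← 7.115685 + 0.42·7.845687 = 10.410873
y(3.1) ≈ 10.4109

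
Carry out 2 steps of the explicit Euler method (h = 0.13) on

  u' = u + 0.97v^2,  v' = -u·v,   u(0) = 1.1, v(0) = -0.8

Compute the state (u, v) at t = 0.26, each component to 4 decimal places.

Euler on (u,v): u_{n+1} = u_n + h·u', v_{n+1} = v_n + h·v'.
0.000000: (1.100000, -0.800000); f=(1.720800, 0.880000) → (1.323704, -0.685600)
0.130000: (1.323704, -0.685600); f=(1.779650, 0.907531) → (1.555058, -0.567621)
(u(0.26), v(0.26)) ≈ (1.5551, -0.5676)

1.5551, -0.5676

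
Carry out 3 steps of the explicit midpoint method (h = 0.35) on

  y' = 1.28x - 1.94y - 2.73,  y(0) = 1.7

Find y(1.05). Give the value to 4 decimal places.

-0.4762

Midpoint: k1 = f(x_n, y_n); k2 = f(x_n + h/2, y_n + (h/2)·k1); y_{n+1} = y_n + h·k2.
x=0.000000, y=1.700000:
  k1 = f(0.000000, 1.700000) = -6.028000
  k2 = f(0.175000, 0.645100) = -3.757494
  y ← 1.700000 + 0.35·(-3.757494) = 0.384877
x=0.350000, y=0.384877:
  k1 = f(0.350000, 0.384877) = -3.028662
  k2 = f(0.525000, -0.145139) = -1.776431
  y ← 0.384877 + 0.35·(-1.776431) = -0.236874
x=0.700000, y=-0.236874:
  k1 = f(0.700000, -0.236874) = -1.374465
  k2 = f(0.875000, -0.477405) = -0.683834
  y ← -0.236874 + 0.35·(-0.683834) = -0.476216
y(1.05) ≈ -0.4762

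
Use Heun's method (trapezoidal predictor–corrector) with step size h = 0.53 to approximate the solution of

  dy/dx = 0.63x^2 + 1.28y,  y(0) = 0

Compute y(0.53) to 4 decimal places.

Heun: k1 = f(x_n, y_n); k2 = f(x_n + h, y_n + h·k1); y_{n+1} = y_n + (h/2)·(k1 + k2).
x=0.000000, y=0.000000:
  k1 = f(0.000000, 0.000000) = 0.000000
  k2 = f(0.530000, 0.000000) = 0.176967
  y ← 0.000000 + (0.53/2)·(0.000000 + 0.176967) = 0.046896
y(0.53) ≈ 0.0469

0.0469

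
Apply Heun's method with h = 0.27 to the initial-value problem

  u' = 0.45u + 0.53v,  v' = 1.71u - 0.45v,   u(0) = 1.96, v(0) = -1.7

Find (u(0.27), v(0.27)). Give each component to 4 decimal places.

Heun on (u,v): k1 = f(x_n, state_n); k2 = f(x_n + h, state_n + h·k1); state_{n+1} = state_n + (h/2)·(k1 + k2).
0.000000: (1.960000, -1.700000)
  k1 = (-0.019000, 4.116600)
  predictor → (1.954870, -0.588518)
  k2 = (0.567777, 3.607661)
  → (2.034085, -0.657225)
(u(0.27), v(0.27)) ≈ (2.0341, -0.6572)

2.0341, -0.6572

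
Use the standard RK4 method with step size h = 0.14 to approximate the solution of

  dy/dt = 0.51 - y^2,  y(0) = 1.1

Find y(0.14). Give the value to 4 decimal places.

1.0153

RK4: k1 = f(t_n, y_n); k2 = f(t_n + h/2, y_n + (h/2)·k1); k3 = f(t_n + h/2, y_n + (h/2)·k2); k4 = f(t_n + h, y_n + h·k3); y_{n+1} = y_n + (h/6)·(k1 + 2k2 + 2k3 + k4).
t=0.000000, y=1.100000:
  k1 = f(0.000000, 1.100000) = -0.700000
  k2 = f(0.070000, 1.051000) = -0.594601
  k3 = f(0.070000, 1.058378) = -0.610164
  k4 = f(0.140000, 1.014577) = -0.519367
  y ← 1.100000 + (0.14/6)·(k1 + 2k2 + 2k3 + k4) = 1.015326
y(0.14) ≈ 1.0153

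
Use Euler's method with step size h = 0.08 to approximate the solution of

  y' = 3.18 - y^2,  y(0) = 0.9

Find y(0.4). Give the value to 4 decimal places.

1.5599

Euler: y_{n+1} = y_n + h·f(t_n, y_n).
t=0.000000, y=0.900000: f=2.370000 → y ← 0.900000 + 0.08·2.370000 = 1.089600
t=0.080000, y=1.089600: f=1.992772 → y ← 1.089600 + 0.08·1.992772 = 1.249022
t=0.160000, y=1.249022: f=1.619945 → y ← 1.249022 + 0.08·1.619945 = 1.378617
t=0.240000, y=1.378617: f=1.279414 → y ← 1.378617 + 0.08·1.279414 = 1.480970
t=0.320000, y=1.480970: f=0.986726 → y ← 1.480970 + 0.08·0.986726 = 1.559909
y(0.4) ≈ 1.5599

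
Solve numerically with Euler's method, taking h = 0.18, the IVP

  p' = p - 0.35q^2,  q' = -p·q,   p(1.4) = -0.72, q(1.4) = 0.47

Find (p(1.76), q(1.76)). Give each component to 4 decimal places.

-1.0367, 0.6134

Euler on (p,q): p_{n+1} = p_n + h·p', q_{n+1} = q_n + h·q'.
1.400000: (-0.720000, 0.470000); f=(-0.797315, 0.338400) → (-0.863517, 0.530912)
1.580000: (-0.863517, 0.530912); f=(-0.962170, 0.458451) → (-1.036707, 0.613433)
(p(1.76), q(1.76)) ≈ (-1.0367, 0.6134)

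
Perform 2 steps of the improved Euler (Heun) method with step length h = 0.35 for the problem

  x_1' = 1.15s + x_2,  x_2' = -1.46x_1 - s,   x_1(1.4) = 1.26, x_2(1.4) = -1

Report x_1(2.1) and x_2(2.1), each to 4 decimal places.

1.1054, -3.5898

Heun on (x_1,x_2): k1 = f(s_n, state_n); k2 = f(s_n + h, state_n + h·k1); state_{n+1} = state_n + (h/2)·(k1 + k2).
1.400000: (1.260000, -1.000000)
  k1 = (0.610000, -3.239600)
  predictor → (1.473500, -2.133860)
  k2 = (-0.121360, -3.901310)
  → (1.345512, -2.249659)
1.750000: (1.345512, -2.249659)
  k1 = (-0.237159, -3.714448)
  predictor → (1.262506, -3.549716)
  k2 = (-1.134716, -3.943259)
  → (1.105434, -3.589758)
(x_1(2.1), x_2(2.1)) ≈ (1.1054, -3.5898)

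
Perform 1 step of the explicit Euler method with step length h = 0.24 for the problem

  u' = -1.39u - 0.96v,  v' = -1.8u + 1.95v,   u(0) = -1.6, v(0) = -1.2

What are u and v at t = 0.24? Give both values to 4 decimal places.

Euler on (u,v): u_{n+1} = u_n + h·u', v_{n+1} = v_n + h·v'.
0.000000: (-1.600000, -1.200000); f=(3.376000, 0.540000) → (-0.789760, -1.070400)
(u(0.24), v(0.24)) ≈ (-0.7898, -1.0704)

-0.7898, -1.0704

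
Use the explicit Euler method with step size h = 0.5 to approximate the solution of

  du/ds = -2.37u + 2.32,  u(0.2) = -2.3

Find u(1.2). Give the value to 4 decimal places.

0.8667

Euler: u_{n+1} = u_n + h·f(s_n, u_n).
s=0.200000, u=-2.300000: f=7.771000 → u ← -2.300000 + 0.5·7.771000 = 1.585500
s=0.700000, u=1.585500: f=-1.437635 → u ← 1.585500 + 0.5·(-1.437635) = 0.866682
u(1.2) ≈ 0.8667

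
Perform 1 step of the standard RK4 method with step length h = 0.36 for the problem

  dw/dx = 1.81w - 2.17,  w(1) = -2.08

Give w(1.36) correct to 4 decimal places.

-5.0884

RK4: k1 = f(x_n, w_n); k2 = f(x_n + h/2, w_n + (h/2)·k1); k3 = f(x_n + h/2, w_n + (h/2)·k2); k4 = f(x_n + h, w_n + h·k3); w_{n+1} = w_n + (h/6)·(k1 + 2k2 + 2k3 + k4).
x=1.000000, w=-2.080000:
  k1 = f(1.000000, -2.080000) = -5.934800
  k2 = f(1.180000, -3.148264) = -7.868358
  k3 = f(1.180000, -3.496304) = -8.498311
  k4 = f(1.360000, -5.139392) = -11.472299
  w ← -2.080000 + (0.36/6)·(k1 + 2k2 + 2k3 + k4) = -5.088426
w(1.36) ≈ -5.0884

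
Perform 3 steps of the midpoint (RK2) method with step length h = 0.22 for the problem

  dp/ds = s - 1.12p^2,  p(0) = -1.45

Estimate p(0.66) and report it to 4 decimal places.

Midpoint: k1 = f(s_n, p_n); k2 = f(s_n + h/2, p_n + (h/2)·k1); p_{n+1} = p_n + h·k2.
s=0.000000, p=-1.450000:
  k1 = f(0.000000, -1.450000) = -2.354800
  k2 = f(0.110000, -1.709028) = -3.161270
  p ← -1.450000 + 0.22·(-3.161270) = -2.145479
s=0.220000, p=-2.145479:
  k1 = f(0.220000, -2.145479) = -4.935452
  k2 = f(0.330000, -2.688379) = -7.764668
  p ← -2.145479 + 0.22·(-7.764668) = -3.853706
s=0.440000, p=-3.853706:
  k1 = f(0.440000, -3.853706) = -16.193178
  k2 = f(0.550000, -5.634956) = -35.013056
  p ← -3.853706 + 0.22·(-35.013056) = -11.556579
p(0.66) ≈ -11.5566

-11.5566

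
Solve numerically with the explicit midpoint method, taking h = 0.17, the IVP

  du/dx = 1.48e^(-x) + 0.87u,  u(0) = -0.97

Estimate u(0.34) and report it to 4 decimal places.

Midpoint: k1 = f(x_n, u_n); k2 = f(x_n + h/2, u_n + (h/2)·k1); u_{n+1} = u_n + h·k2.
x=0.000000, u=-0.970000:
  k1 = f(0.000000, -0.970000) = 0.636100
  k2 = f(0.085000, -0.915932) = 0.562538
  u ← -0.970000 + 0.17·0.562538 = -0.874369
x=0.170000, u=-0.874369:
  k1 = f(0.170000, -0.874369) = 0.487923
  k2 = f(0.255000, -0.832895) = 0.422258
  u ← -0.874369 + 0.17·0.422258 = -0.802585
u(0.34) ≈ -0.8026

-0.8026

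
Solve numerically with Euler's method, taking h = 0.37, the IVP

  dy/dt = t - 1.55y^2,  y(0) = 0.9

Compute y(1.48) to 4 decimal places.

Euler: y_{n+1} = y_n + h·f(t_n, y_n).
t=0.000000, y=0.900000: f=-1.255500 → y ← 0.900000 + 0.37·(-1.255500) = 0.435465
t=0.370000, y=0.435465: f=0.076074 → y ← 0.435465 + 0.37·0.076074 = 0.463612
t=0.740000, y=0.463612: f=0.406849 → y ← 0.463612 + 0.37·0.406849 = 0.614146
t=1.110000, y=0.614146: f=0.525378 → y ← 0.614146 + 0.37·0.525378 = 0.808536
y(1.48) ≈ 0.8085

0.8085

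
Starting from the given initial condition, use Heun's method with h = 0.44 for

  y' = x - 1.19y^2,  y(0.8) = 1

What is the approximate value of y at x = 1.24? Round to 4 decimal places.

1.0073

Heun: k1 = f(x_n, y_n); k2 = f(x_n + h, y_n + h·k1); y_{n+1} = y_n + (h/2)·(k1 + k2).
x=0.800000, y=1.000000:
  k1 = f(0.800000, 1.000000) = -0.390000
  k2 = f(1.240000, 0.828400) = 0.423367
  y ← 1.000000 + (0.44/2)·(-0.390000 + 0.423367) = 1.007341
y(1.24) ≈ 1.0073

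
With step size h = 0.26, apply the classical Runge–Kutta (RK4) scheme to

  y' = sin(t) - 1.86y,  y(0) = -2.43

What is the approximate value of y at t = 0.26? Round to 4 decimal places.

RK4: k1 = f(t_n, y_n); k2 = f(t_n + h/2, y_n + (h/2)·k1); k3 = f(t_n + h/2, y_n + (h/2)·k2); k4 = f(t_n + h, y_n + h·k3); y_{n+1} = y_n + (h/6)·(k1 + 2k2 + 2k3 + k4).
t=0.000000, y=-2.430000:
  k1 = f(0.000000, -2.430000) = 4.519800
  k2 = f(0.130000, -1.842426) = 3.556547
  k3 = f(0.130000, -1.967649) = 3.789461
  k4 = f(0.260000, -1.444740) = 2.944297
  y ← -2.430000 + (0.26/6)·(k1 + 2k2 + 2k3 + k4) = -1.469902
y(0.26) ≈ -1.4699

-1.4699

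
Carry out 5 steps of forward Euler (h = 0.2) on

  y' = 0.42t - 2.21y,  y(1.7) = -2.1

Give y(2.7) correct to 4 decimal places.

0.3007

Euler: y_{n+1} = y_n + h·f(t_n, y_n).
t=1.700000, y=-2.100000: f=5.355000 → y ← -2.100000 + 0.2·5.355000 = -1.029000
t=1.900000, y=-1.029000: f=3.072090 → y ← -1.029000 + 0.2·3.072090 = -0.414582
t=2.100000, y=-0.414582: f=1.798226 → y ← -0.414582 + 0.2·1.798226 = -0.054937
t=2.300000, y=-0.054937: f=1.087410 → y ← -0.054937 + 0.2·1.087410 = 0.162545
t=2.500000, y=0.162545: f=0.690775 → y ← 0.162545 + 0.2·0.690775 = 0.300700
y(2.7) ≈ 0.3007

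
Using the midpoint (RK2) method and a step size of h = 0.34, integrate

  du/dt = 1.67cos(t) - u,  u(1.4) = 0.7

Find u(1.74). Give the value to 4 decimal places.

0.4865

Midpoint: k1 = f(t_n, u_n); k2 = f(t_n + h/2, u_n + (h/2)·k1); u_{n+1} = u_n + h·k2.
t=1.400000, u=0.700000:
  k1 = f(1.400000, 0.700000) = -0.416155
  k2 = f(1.570000, 0.629254) = -0.627924
  u ← 0.700000 + 0.34·(-0.627924) = 0.486506
u(1.74) ≈ 0.4865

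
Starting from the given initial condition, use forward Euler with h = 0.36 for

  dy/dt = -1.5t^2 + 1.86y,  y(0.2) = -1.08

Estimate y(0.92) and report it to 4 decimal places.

Euler: y_{n+1} = y_n + h·f(t_n, y_n).
t=0.200000, y=-1.080000: f=-2.068800 → y ← -1.080000 + 0.36·(-2.068800) = -1.824768
t=0.560000, y=-1.824768: f=-3.864468 → y ← -1.824768 + 0.36·(-3.864468) = -3.215977
y(0.92) ≈ -3.2160

-3.2160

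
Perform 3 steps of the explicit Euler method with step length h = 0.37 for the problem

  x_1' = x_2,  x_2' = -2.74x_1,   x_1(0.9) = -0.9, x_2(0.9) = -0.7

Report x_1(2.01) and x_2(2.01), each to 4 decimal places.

Euler on (x_1,x_2): x_1_{n+1} = x_1_n + h·x_1', x_2_{n+1} = x_2_n + h·x_2'.
0.900000: (-0.900000, -0.700000); f=(-0.700000, 2.466000) → (-1.159000, 0.212420)
1.270000: (-1.159000, 0.212420); f=(0.212420, 3.175660) → (-1.080405, 1.387414)
1.640000: (-1.080405, 1.387414); f=(1.387414, 2.960309) → (-0.567061, 2.482728)
(x_1(2.01), x_2(2.01)) ≈ (-0.5671, 2.4827)

-0.5671, 2.4827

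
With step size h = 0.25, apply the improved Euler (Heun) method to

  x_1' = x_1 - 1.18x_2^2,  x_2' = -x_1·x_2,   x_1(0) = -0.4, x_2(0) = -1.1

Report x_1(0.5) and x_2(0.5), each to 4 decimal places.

Heun on (x_1,x_2): k1 = f(t_n, state_n); k2 = f(t_n + h, state_n + h·k1); state_{n+1} = state_n + (h/2)·(k1 + k2).
0.000000: (-0.400000, -1.100000)
  k1 = (-1.827800, -0.440000)
  predictor → (-0.856950, -1.210000)
  k2 = (-2.584588, -1.036910)
  → (-0.951549, -1.284614)
0.250000: (-0.951549, -1.284614)
  k1 = (-2.898823, -1.222372)
  predictor → (-1.676254, -1.590207)
  k2 = (-4.660188, -2.665591)
  → (-1.896425, -1.770609)
(x_1(0.5), x_2(0.5)) ≈ (-1.8964, -1.7706)

-1.8964, -1.7706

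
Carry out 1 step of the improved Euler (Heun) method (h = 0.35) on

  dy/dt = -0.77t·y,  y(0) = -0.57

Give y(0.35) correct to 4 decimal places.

-0.5431

Heun: k1 = f(t_n, y_n); k2 = f(t_n + h, y_n + h·k1); y_{n+1} = y_n + (h/2)·(k1 + k2).
t=0.000000, y=-0.570000:
  k1 = f(0.000000, -0.570000) = 0.000000
  k2 = f(0.350000, -0.570000) = 0.153615
  y ← -0.570000 + (0.35/2)·(0.000000 + 0.153615) = -0.543117
y(0.35) ≈ -0.5431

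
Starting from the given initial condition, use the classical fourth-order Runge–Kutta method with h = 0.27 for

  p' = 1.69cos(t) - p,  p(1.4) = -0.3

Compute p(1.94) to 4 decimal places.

-0.2607

RK4: k1 = f(t_n, p_n); k2 = f(t_n + h/2, p_n + (h/2)·k1); k3 = f(t_n + h/2, p_n + (h/2)·k2); k4 = f(t_n + h, p_n + h·k3); p_{n+1} = p_n + (h/6)·(k1 + 2k2 + 2k3 + k4).
t=1.400000, p=-0.300000:
  k1 = f(1.400000, -0.300000) = 0.587244
  k2 = f(1.535000, -0.220722) = 0.281205
  k3 = f(1.535000, -0.262037) = 0.322520
  k4 = f(1.670000, -0.212920) = 0.045540
  p ← -0.300000 + (0.27/6)·(k1 + 2k2 + 2k3 + k4) = -0.217189
t=1.670000, p=-0.217189:
  k1 = f(1.670000, -0.217189) = 0.049810
  k2 = f(1.805000, -0.210465) = -0.181731
  k3 = f(1.805000, -0.241723) = -0.150473
  k4 = f(1.940000, -0.257817) = -0.352058
  p ← -0.217189 + (0.27/6)·(k1 + 2k2 + 2k3 + k4) = -0.260689
p(1.94) ≈ -0.2607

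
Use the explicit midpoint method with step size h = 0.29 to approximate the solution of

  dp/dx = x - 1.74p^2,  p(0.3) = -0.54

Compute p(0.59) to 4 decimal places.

-0.5749

Midpoint: k1 = f(x_n, p_n); k2 = f(x_n + h/2, p_n + (h/2)·k1); p_{n+1} = p_n + h·k2.
x=0.300000, p=-0.540000:
  k1 = f(0.300000, -0.540000) = -0.207384
  k2 = f(0.445000, -0.570071) = -0.120466
  p ← -0.540000 + 0.29·(-0.120466) = -0.574935
p(0.59) ≈ -0.5749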